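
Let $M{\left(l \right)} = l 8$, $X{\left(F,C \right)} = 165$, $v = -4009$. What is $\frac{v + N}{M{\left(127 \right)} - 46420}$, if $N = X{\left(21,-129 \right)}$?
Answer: $\frac{961}{11351} \approx 0.084662$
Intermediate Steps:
$N = 165$
$M{\left(l \right)} = 8 l$
$\frac{v + N}{M{\left(127 \right)} - 46420} = \frac{-4009 + 165}{8 \cdot 127 - 46420} = - \frac{3844}{1016 - 46420} = - \frac{3844}{-45404} = \left(-3844\right) \left(- \frac{1}{45404}\right) = \frac{961}{11351}$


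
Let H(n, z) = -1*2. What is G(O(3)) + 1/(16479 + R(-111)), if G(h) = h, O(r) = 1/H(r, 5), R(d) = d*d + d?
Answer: -28687/57378 ≈ -0.49997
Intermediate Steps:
R(d) = d + d**2 (R(d) = d**2 + d = d + d**2)
H(n, z) = -2
O(r) = -1/2 (O(r) = 1/(-2) = -1/2)
G(O(3)) + 1/(16479 + R(-111)) = -1/2 + 1/(16479 - 111*(1 - 111)) = -1/2 + 1/(16479 - 111*(-110)) = -1/2 + 1/(16479 + 12210) = -1/2 + 1/28689 = -28687/57378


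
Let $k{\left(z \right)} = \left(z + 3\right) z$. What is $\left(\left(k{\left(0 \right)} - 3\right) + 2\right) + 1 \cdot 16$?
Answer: $15$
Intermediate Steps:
$k{\left(z \right)} = z \left(3 + z\right)$ ($k{\left(z \right)} = \left(3 + z\right) z = z \left(3 + z\right)$)
$\left(\left(k{\left(0 \right)} - 3\right) + 2\right) + 1 \cdot 16 = \left(\left(0 \left(3 + 0\right) - 3\right) + 2\right) + 1 \cdot 16 = \left(\left(0 \cdot 3 - 3\right) + 2\right) + 16 = \left(\left(0 - 3\right) + 2\right) + 16 = \left(-3 + 2\right) + 16 = -1 + 16 = 15$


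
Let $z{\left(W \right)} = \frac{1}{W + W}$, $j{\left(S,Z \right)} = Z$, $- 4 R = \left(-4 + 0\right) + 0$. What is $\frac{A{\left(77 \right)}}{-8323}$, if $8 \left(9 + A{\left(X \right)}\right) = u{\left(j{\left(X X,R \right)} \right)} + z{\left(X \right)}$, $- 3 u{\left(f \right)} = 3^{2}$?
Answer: $\frac{11549}{10253936} \approx 0.0011263$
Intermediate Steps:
$R = 1$ ($R = - \frac{\left(-4 + 0\right) + 0}{4} = - \frac{-4 + 0}{4} = \left(- \frac{1}{4}\right) \left(-4\right) = 1$)
$u{\left(f \right)} = -3$ ($u{\left(f \right)} = - \frac{3^{2}}{3} = \left(- \frac{1}{3}\right) 9 = -3$)
$z{\left(W \right)} = \frac{1}{2 W}$
$A{\left(X \right)} = - \frac{75}{8} + \frac{1}{16 X}$ ($A{\left(X \right)} = -9 + \frac{-3 + \frac{1}{2 X}}{8} = -9 - \left(\frac{3}{8} - \frac{1}{16 X}\right) = - \frac{75}{8} + \frac{1}{16 X}$)
$\frac{A{\left(77 \right)}}{-8323} = \frac{\frac{1}{16} \cdot \frac{1}{77} \left(1 - 11550\right)}{-8323} = \frac{1}{16} \cdot \frac{1}{77} \left(1 - 11550\right) \left(- \frac{1}{8323}\right) = \frac{1}{16} \cdot \frac{1}{77} \left(-11549\right) \left(- \frac{1}{8323}\right) = \left(- \frac{11549}{1232}\right) \left(- \frac{1}{8323}\right) = \frac{11549}{10253936}$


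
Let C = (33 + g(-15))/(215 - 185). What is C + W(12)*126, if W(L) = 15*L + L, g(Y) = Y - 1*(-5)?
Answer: 725783/30 ≈ 24193.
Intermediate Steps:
g(Y) = 5 + Y (g(Y) = Y + 5 = 5 + Y)
W(L) = 16*L
C = 23/30 (C = (33 + (5 - 15))/(215 - 185) = (33 - 10)/30 = 23*(1/30) = 23/30 ≈ 0.76667)
C + W(12)*126 = 23/30 + (16*12)*126 = 23/30 + 192*126 = 23/30 + 24192 = 725783/30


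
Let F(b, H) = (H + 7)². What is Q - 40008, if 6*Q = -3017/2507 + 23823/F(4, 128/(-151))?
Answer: -259009597350706/6490931361 ≈ -39903.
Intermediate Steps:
F(b, H) = (7 + H)²
Q = 679584540182/6490931361 (Q = (-3017/2507 + 23823/((7 + 128/(-151))²))/6 = (-3017*1/2507 + 23823/((7 + 128*(-1/151))²))/6 = (-3017/2507 + 23823/((7 - 128/151)²))/6 = (-3017/2507 + 23823/((929/151)²))/6 = (-3017/2507 + 23823/(863041/22801))/6 = (-3017/2507 + 23823*(22801/863041))/6 = (-3017/2507 + 543188223/863041)/6 = (⅙)*(1359169080364/2163643787) = 679584540182/6490931361 ≈ 104.70)
Q - 40008 = 679584540182/6490931361 - 40008 = -259009597350706/6490931361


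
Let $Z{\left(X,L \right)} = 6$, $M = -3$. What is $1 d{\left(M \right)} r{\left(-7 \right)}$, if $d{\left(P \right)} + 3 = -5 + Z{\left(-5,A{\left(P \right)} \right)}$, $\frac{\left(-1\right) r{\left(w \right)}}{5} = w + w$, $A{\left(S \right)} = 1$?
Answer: $-140$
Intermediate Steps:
$r{\left(w \right)} = - 10 w$ ($r{\left(w \right)} = - 5 \left(w + w\right) = - 5 \cdot 2 w = - 10 w$)
$d{\left(P \right)} = -2$ ($d{\left(P \right)} = -3 + \left(-5 + 6\right) = -3 + 1 = -2$)
$1 d{\left(M \right)} r{\left(-7 \right)} = 1 \left(-2\right) \left(\left(-10\right) \left(-7\right)\right) = \left(-2\right) 70 = -140$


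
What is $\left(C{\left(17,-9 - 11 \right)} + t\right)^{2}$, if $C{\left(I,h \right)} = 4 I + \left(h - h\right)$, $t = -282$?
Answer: $45796$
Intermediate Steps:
$C{\left(I,h \right)} = 4 I$ ($C{\left(I,h \right)} = 4 I + 0 = 4 I$)
$\left(C{\left(17,-9 - 11 \right)} + t\right)^{2} = \left(4 \cdot 17 - 282\right)^{2} = \left(68 - 282\right)^{2} = \left(-214\right)^{2} = 45796$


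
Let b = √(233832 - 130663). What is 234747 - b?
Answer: 234747 - √103169 ≈ 2.3443e+5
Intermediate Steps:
b = √103169 ≈ 321.20
234747 - b = 234747 - √103169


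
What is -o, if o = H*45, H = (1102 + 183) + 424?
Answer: -76905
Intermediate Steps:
H = 1709 (H = 1285 + 424 = 1709)
o = 76905 (o = 1709*45 = 76905)
-o = -1*76905 = -76905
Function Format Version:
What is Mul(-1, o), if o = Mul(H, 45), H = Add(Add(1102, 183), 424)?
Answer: -76905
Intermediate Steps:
H = 1709 (H = Add(1285, 424) = 1709)
o = 76905 (o = Mul(1709, 45) = 76905)
Mul(-1, o) = Mul(-1, 76905) = -76905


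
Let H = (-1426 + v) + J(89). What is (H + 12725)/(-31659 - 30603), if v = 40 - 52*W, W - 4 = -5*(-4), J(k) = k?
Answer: -5090/31131 ≈ -0.16350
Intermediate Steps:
W = 24 (W = 4 - 5*(-4) = 4 + 20 = 24)
v = -1208 (v = 40 - 52*24 = 40 - 1248 = -1208)
H = -2545 (H = (-1426 - 1208) + 89 = -2634 + 89 = -2545)
(H + 12725)/(-31659 - 30603) = (-2545 + 12725)/(-31659 - 30603) = 10180/(-62262) = 10180*(-1/62262) = -5090/31131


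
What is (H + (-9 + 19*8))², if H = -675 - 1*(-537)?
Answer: 25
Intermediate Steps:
H = -138 (H = -675 + 537 = -138)
(H + (-9 + 19*8))² = (-138 + (-9 + 19*8))² = (-138 + (-9 + 152))² = (-138 + 143)² = 5² = 25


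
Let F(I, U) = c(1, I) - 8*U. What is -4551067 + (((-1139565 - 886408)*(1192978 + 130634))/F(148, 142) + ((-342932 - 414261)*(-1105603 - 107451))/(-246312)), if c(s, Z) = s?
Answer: 329097982050771251/139782060 ≈ 2.3544e+9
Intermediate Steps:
F(I, U) = 1 - 8*U
-4551067 + (((-1139565 - 886408)*(1192978 + 130634))/F(148, 142) + ((-342932 - 414261)*(-1105603 - 107451))/(-246312)) = -4551067 + (((-1139565 - 886408)*(1192978 + 130634))/(1 - 8*142) + ((-342932 - 414261)*(-1105603 - 107451))/(-246312)) = -4551067 + ((-2025973*1323612)/(1 - 1136) - 757193*(-1213054)*(-1/246312)) = -4551067 + (-2681602174476/(-1135) + 918515997422*(-1/246312)) = -4551067 + (-2681602174476*(-1/1135) - 459257998711/123156) = -4551067 + (2681602174476/1135 - 459257998711/123156) = -4551067 + 329734139571229271/139782060 = 329097982050771251/139782060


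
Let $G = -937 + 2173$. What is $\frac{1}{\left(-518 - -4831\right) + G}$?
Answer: $\frac{1}{5549} \approx 0.00018021$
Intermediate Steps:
$G = 1236$
$\frac{1}{\left(-518 - -4831\right) + G} = \frac{1}{\left(-518 - -4831\right) + 1236} = \frac{1}{\left(-518 + 4831\right) + 1236} = \frac{1}{4313 + 1236} = \frac{1}{5549}$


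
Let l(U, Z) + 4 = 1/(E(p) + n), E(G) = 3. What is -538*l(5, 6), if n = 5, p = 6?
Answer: 8339/4 ≈ 2084.8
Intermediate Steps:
l(U, Z) = -31/8 (l(U, Z) = -4 + 1/(3 + 5) = -4 + 1/8 = -31/8)
-538*l(5, 6) = -538*(-31/8) = 8339/4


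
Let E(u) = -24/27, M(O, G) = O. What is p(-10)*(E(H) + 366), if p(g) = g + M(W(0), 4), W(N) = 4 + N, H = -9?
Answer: -6572/3 ≈ -2190.7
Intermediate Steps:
E(u) = -8/9 (E(u) = -24*1/27 = -8/9)
p(g) = 4 + g (p(g) = g + (4 + 0) = g + 4 = 4 + g)
p(-10)*(E(H) + 366) = (4 - 10)*(-8/9 + 366) = -6*3286/9 = -6572/3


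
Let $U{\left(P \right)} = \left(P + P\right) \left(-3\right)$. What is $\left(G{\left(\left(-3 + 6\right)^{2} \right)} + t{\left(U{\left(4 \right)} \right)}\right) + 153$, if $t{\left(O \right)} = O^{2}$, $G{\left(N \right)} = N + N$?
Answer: $747$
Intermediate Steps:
$U{\left(P \right)} = - 6 P$ ($U{\left(P \right)} = 2 P \left(-3\right) = - 6 P$)
$G{\left(N \right)} = 2 N$
$\left(G{\left(\left(-3 + 6\right)^{2} \right)} + t{\left(U{\left(4 \right)} \right)}\right) + 153 = \left(2 \left(-3 + 6\right)^{2} + \left(\left(-6\right) 4\right)^{2}\right) + 153 = \left(2 \cdot 3^{2} + \left(-24\right)^{2}\right) + 153 = \left(2 \cdot 9 + 576\right) + 153 = \left(18 + 576\right) + 153 = 594 + 153 = 747$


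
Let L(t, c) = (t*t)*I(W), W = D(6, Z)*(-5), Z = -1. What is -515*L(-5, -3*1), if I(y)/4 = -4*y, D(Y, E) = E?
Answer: 1030000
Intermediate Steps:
W = 5 (W = -1*(-5) = 5)
I(y) = -16*y (I(y) = 4*(-4*y) = -16*y)
L(t, c) = -80*t² (L(t, c) = (t*t)*(-16*5) = t²*(-80) = -80*t²)
-515*L(-5, -3*1) = -(-41200)*(-5)² = -(-41200)*25 = -515*(-2000) = 1030000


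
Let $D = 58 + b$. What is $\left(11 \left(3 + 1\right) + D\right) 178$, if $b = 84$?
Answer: $33108$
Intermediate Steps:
$D = 142$ ($D = 58 + 84 = 142$)
$\left(11 \left(3 + 1\right) + D\right) 178 = \left(11 \left(3 + 1\right) + 142\right) 178 = \left(11 \cdot 4 + 142\right) 178 = \left(44 + 142\right) 178 = 186 \cdot 178 = 33108$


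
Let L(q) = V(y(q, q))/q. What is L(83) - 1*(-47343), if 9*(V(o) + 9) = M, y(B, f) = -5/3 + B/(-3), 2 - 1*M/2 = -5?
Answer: 35365154/747 ≈ 47343.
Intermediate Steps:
M = 14 (M = 4 - 2*(-5) = 4 + 10 = 14)
y(B, f) = -5/3 - B/3 (y(B, f) = -5*1/3 + B*(-1/3) = -5/3 - B/3)
V(o) = -67/9 (V(o) = -9 + (1/9)*14 = -9 + 14/9 = -67/9)
L(q) = -67/(9*q)
L(83) - 1*(-47343) = -67/9/83 - 1*(-47343) = -67/9*1/83 + 47343 = -67/747 + 47343 = 35365154/747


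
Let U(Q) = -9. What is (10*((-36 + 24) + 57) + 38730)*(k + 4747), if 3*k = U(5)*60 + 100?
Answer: 180241060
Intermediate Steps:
k = -440/3 (k = (-9*60 + 100)/3 = (-540 + 100)/3 = (⅓)*(-440) = -440/3 ≈ -146.67)
(10*((-36 + 24) + 57) + 38730)*(k + 4747) = (10*((-36 + 24) + 57) + 38730)*(-440/3 + 4747) = (10*(-12 + 57) + 38730)*(13801/3) = (10*45 + 38730)*(13801/3) = (450 + 38730)*(13801/3) = 39180*(13801/3) = 180241060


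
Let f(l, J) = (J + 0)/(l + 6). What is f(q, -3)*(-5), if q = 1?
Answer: 15/7 ≈ 2.1429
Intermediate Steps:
f(l, J) = J/(6 + l)
f(q, -3)*(-5) = -3/(6 + 1)*(-5) = -3/7*(-5) = 15/7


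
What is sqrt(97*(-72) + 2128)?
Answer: 2*I*sqrt(1214) ≈ 69.685*I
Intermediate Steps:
sqrt(97*(-72) + 2128) = sqrt(-6984 + 2128) = sqrt(-4856) = 2*I*sqrt(1214)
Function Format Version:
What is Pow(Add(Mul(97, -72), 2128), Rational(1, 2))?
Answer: Mul(2, I, Pow(1214, Rational(1, 2))) ≈ Mul(69.685, I)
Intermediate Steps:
Pow(Add(Mul(97, -72), 2128), Rational(1, 2)) = Pow(Add(-6984, 2128), Rational(1, 2)) = Pow(-4856, Rational(1, 2)) = Mul(2, I, Pow(1214, Rational(1, 2)))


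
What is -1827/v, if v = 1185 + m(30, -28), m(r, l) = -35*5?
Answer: -1827/1010 ≈ -1.8089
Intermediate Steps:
m(r, l) = -175
v = 1010 (v = 1185 - 175 = 1010)
-1827/v = -1827/1010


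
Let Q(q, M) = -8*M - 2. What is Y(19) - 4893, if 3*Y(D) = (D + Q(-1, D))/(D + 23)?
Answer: -68517/14 ≈ -4894.1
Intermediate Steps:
Q(q, M) = -2 - 8*M
Y(D) = (-2 - 7*D)/(3*(23 + D)) (Y(D) = ((D + (-2 - 8*D))/(D + 23))/3 = ((-2 - 7*D)/(23 + D))/3 = (-2 - 7*D)/(3*(23 + D)))
Y(19) - 4893 = (-2 - 7*19)/(3*(23 + 19)) - 4893 = (1/3)*(-2 - 133)/42 - 4893 = (1/3)*(1/42)*(-135) - 4893 = -15/14 - 4893 = -68517/14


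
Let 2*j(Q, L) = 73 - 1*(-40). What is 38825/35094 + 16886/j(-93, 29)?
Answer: 1189581793/3965622 ≈ 299.97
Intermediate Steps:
j(Q, L) = 113/2 (j(Q, L) = (73 - 1*(-40))/2 = (73 + 40)/2 = (½)*113 = 113/2)
38825/35094 + 16886/j(-93, 29) = 38825/35094 + 16886/(113/2) = 38825*(1/35094) + 16886*(2/113) = 38825/35094 + 33772/113 = 1189581793/3965622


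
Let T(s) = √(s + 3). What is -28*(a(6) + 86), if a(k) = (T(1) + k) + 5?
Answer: -2772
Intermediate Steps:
T(s) = √(3 + s)
a(k) = 7 + k (a(k) = (√(3 + 1) + k) + 5 = (√4 + k) + 5 = (2 + k) + 5 = 7 + k)
-28*(a(6) + 86) = -28*((7 + 6) + 86) = -28*(13 + 86) = -28*99 = -2772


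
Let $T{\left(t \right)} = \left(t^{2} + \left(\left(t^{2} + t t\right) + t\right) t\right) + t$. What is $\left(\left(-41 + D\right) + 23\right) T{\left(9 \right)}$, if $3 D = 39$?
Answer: $-8145$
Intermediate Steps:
$D = 13$ ($D = \frac{1}{3} \cdot 39 = 13$)
$T{\left(t \right)} = t + t^{2} + t \left(t + 2 t^{2}\right)$ ($T{\left(t \right)} = \left(t^{2} + \left(\left(t^{2} + t^{2}\right) + t\right) t\right) + t = \left(t^{2} + \left(2 t^{2} + t\right) t\right) + t = \left(t^{2} + \left(t + 2 t^{2}\right) t\right) + t = \left(t^{2} + t \left(t + 2 t^{2}\right)\right) + t = t + t^{2} + t \left(t + 2 t^{2}\right)$)
$\left(\left(-41 + D\right) + 23\right) T{\left(9 \right)} = \left(\left(-41 + 13\right) + 23\right) 9 \left(1 + 2 \cdot 9 + 2 \cdot 9^{2}\right) = \left(-28 + 23\right) 9 \left(1 + 18 + 2 \cdot 81\right) = - 5 \cdot 9 \left(1 + 18 + 162\right) = - 5 \cdot 9 \cdot 181 = \left(-5\right) 1629 = -8145$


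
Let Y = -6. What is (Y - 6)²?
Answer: 144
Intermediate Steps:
(Y - 6)² = (-6 - 6)² = (-12)² = 144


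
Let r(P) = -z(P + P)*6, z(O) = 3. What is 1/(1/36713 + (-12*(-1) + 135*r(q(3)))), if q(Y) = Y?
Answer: -36713/88772033 ≈ -0.00041356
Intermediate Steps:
r(P) = -18 (r(P) = -1*3*6 = -3*6 = -18)
1/(1/36713 + (-12*(-1) + 135*r(q(3)))) = 1/(1/36713 + (-12*(-1) + 135*(-18))) = 1/(1/36713 + (12 - 2430)) = 1/(1/36713 - 2418) = 1/(-88772033/36713) = -36713/88772033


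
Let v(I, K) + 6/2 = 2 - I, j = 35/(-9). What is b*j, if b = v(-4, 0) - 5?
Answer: 70/9 ≈ 7.7778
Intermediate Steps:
j = -35/9 (j = 35*(-⅑) = -35/9 ≈ -3.8889)
v(I, K) = -1 - I (v(I, K) = -3 + (2 - I) = -1 - I)
b = -2 (b = (-1 - 1*(-4)) - 5 = (-1 + 4) - 5 = 3 - 5 = -2)
b*j = -2*(-35/9) = 70/9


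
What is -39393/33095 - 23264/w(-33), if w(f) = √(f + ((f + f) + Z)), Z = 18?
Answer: -39393/33095 + 23264*I/9 ≈ -1.1903 + 2584.9*I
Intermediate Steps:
w(f) = √(18 + 3*f) (w(f) = √(f + ((f + f) + 18)) = √(f + (2*f + 18)) = √(f + (18 + 2*f)) = √(18 + 3*f))
-39393/33095 - 23264/w(-33) = -39393/33095 - 23264/√(18 + 3*(-33)) = -39393*1/33095 - 23264/√(18 - 99) = -39393/33095 - 23264*(-I/9) = -39393/33095 - (-23264)*I/9 = -39393/33095 + 23264*I/9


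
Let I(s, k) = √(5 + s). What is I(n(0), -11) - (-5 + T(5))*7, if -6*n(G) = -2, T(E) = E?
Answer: 4*√3/3 ≈ 2.3094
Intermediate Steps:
n(G) = ⅓ (n(G) = -⅙*(-2) = ⅓)
I(n(0), -11) - (-5 + T(5))*7 = √(5 + ⅓) - (-5 + 5)*7 = √(16/3) - 0*7 = 4*√3/3 - 1*0 = 4*√3/3 + 0 = 4*√3/3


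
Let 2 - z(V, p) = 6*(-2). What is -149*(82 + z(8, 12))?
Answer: -14304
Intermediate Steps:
z(V, p) = 14 (z(V, p) = 2 - 6*(-2) = 2 - 1*(-12) = 2 + 12 = 14)
-149*(82 + z(8, 12)) = -149*(82 + 14) = -149*96 = -14304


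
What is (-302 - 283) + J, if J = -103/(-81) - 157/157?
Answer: -47363/81 ≈ -584.73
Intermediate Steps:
J = 22/81 (J = -103*(-1/81) - 157*1/157 = 103/81 - 1 = 22/81 ≈ 0.27161)
(-302 - 283) + J = (-302 - 283) + 22/81 = -585 + 22/81 = -47363/81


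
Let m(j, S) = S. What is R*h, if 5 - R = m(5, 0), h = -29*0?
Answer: 0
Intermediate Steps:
h = 0
R = 5 (R = 5 - 1*0 = 5 + 0 = 5)
R*h = 5*0 = 0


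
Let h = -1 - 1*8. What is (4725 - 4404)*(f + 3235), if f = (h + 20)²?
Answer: 1077276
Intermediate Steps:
h = -9 (h = -1 - 8 = -9)
f = 121 (f = (-9 + 20)² = 11² = 121)
(4725 - 4404)*(f + 3235) = (4725 - 4404)*(121 + 3235) = 321*3356 = 1077276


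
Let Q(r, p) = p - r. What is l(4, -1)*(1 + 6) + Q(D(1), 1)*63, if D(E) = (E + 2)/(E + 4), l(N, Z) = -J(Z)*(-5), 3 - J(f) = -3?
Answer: 1176/5 ≈ 235.20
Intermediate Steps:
J(f) = 6 (J(f) = 3 - 1*(-3) = 3 + 3 = 6)
l(N, Z) = 30 (l(N, Z) = -6*(-5) = -1*(-30) = 30)
D(E) = (2 + E)/(4 + E)
l(4, -1)*(1 + 6) + Q(D(1), 1)*63 = 30*(1 + 6) + (1 - (2 + 1)/(4 + 1))*63 = 30*7 + (1 - 3/5)*63 = 210 + (1 - 3/5)*63 = 210 + (2/5)*63 = 210 + 126/5 = 1176/5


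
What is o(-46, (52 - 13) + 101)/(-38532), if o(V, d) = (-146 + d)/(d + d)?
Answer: 1/1798160 ≈ 5.5612e-7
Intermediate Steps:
o(V, d) = (-146 + d)/(2*d) (o(V, d) = (-146 + d)/((2*d)) = (-146 + d)*(1/(2*d)) = (-146 + d)/(2*d))
o(-46, (52 - 13) + 101)/(-38532) = ((-146 + ((52 - 13) + 101))/(2*((52 - 13) + 101)))/(-38532) = ((-146 + (39 + 101))/(2*(39 + 101)))*(-1/38532) = ((1/2)*(-146 + 140)/140)*(-1/38532) = ((1/2)*(1/140)*(-6))*(-1/38532) = -3/140*(-1/38532) = 1/1798160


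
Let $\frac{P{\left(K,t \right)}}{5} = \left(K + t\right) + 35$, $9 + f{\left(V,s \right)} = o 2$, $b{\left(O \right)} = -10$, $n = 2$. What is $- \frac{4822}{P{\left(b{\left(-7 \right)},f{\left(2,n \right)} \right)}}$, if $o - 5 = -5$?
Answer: $- \frac{2411}{40} \approx -60.275$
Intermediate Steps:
$o = 0$ ($o = 5 - 5 = 0$)
$f{\left(V,s \right)} = -9$ ($f{\left(V,s \right)} = -9 + 0 \cdot 2 = -9 + 0 = -9$)
$P{\left(K,t \right)} = 175 + 5 K + 5 t$ ($P{\left(K,t \right)} = 5 \left(\left(K + t\right) + 35\right) = 5 \left(35 + K + t\right) = 175 + 5 K + 5 t$)
$- \frac{4822}{P{\left(b{\left(-7 \right)},f{\left(2,n \right)} \right)}} = - \frac{4822}{175 + 5 \left(-10\right) + 5 \left(-9\right)} = - \frac{4822}{175 - 50 - 45} = - \frac{4822}{80} = \left(-4822\right) \frac{1}{80} = - \frac{2411}{40}$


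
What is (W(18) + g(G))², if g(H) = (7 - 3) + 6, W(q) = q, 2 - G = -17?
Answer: 784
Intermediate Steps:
G = 19 (G = 2 - 1*(-17) = 2 + 17 = 19)
g(H) = 10 (g(H) = 4 + 6 = 10)
(W(18) + g(G))² = (18 + 10)² = 28² = 784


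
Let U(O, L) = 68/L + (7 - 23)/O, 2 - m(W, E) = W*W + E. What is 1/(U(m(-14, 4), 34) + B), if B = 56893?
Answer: 99/5632613 ≈ 1.7576e-5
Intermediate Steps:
m(W, E) = 2 - E - W**2 (m(W, E) = 2 - (W*W + E) = 2 - (W**2 + E) = 2 - (E + W**2) = 2 + (-E - W**2) = 2 - E - W**2)
U(O, L) = -16/O + 68/L (U(O, L) = 68/L - 16/O = -16/O + 68/L)
1/(U(m(-14, 4), 34) + B) = 1/((-16/(2 - 1*4 - 1*(-14)**2) + 68/34) + 56893) = 1/((-16/(2 - 4 - 1*196) + 68*(1/34)) + 56893) = 1/((-16/(2 - 4 - 196) + 2) + 56893) = 1/((-16/(-198) + 2) + 56893) = 1/((-16*(-1/198) + 2) + 56893) = 1/((8/99 + 2) + 56893) = 1/(206/99 + 56893) = 1/(5632613/99) = 99/5632613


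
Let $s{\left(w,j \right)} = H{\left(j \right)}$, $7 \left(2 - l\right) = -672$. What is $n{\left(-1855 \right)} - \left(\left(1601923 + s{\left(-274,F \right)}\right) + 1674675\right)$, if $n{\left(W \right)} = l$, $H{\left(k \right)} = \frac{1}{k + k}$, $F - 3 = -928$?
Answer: $- \frac{6061524999}{1850} \approx -3.2765 \cdot 10^{6}$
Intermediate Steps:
$F = -925$ ($F = 3 - 928 = -925$)
$H{\left(k \right)} = \frac{1}{2 k}$
$l = 98$ ($l = 2 - -96 = 2 + 96 = 98$)
$s{\left(w,j \right)} = \frac{1}{2 j}$
$n{\left(W \right)} = 98$
$n{\left(-1855 \right)} - \left(\left(1601923 + s{\left(-274,F \right)}\right) + 1674675\right) = 98 - \left(\left(1601923 + \frac{1}{2 \left(-925\right)}\right) + 1674675\right) = 98 - \left(\left(1601923 + \frac{1}{2} \left(- \frac{1}{925}\right)\right) + 1674675\right) = 98 - \left(\left(1601923 - \frac{1}{1850}\right) + 1674675\right) = 98 - \left(\frac{2963557549}{1850} + 1674675\right) = 98 - \frac{6061706299}{1850} = - \frac{6061524999}{1850}$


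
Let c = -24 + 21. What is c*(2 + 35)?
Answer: -111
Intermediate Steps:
c = -3
c*(2 + 35) = -3*(2 + 35) = -3*37 = -111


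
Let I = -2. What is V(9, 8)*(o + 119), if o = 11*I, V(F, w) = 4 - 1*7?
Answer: -291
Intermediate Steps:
V(F, w) = -3 (V(F, w) = 4 - 7 = -3)
o = -22 (o = 11*(-2) = -22)
V(9, 8)*(o + 119) = -3*(-22 + 119) = -3*97 = -291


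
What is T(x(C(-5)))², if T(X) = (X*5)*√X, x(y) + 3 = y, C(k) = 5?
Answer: 200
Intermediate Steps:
x(y) = -3 + y
T(X) = 5*X^(3/2) (T(X) = (5*X)*√X = 5*X^(3/2))
T(x(C(-5)))² = (5*(-3 + 5)^(3/2))² = (5*2^(3/2))² = (5*(2*√2))² = (10*√2)² = 200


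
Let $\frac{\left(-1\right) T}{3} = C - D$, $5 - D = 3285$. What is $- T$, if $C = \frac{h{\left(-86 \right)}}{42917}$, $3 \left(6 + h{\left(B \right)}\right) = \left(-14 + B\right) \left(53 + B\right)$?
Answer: $\frac{422306562}{42917} \approx 9840.1$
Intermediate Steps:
$h{\left(B \right)} = -6 + \frac{\left(-14 + B\right) \left(53 + B\right)}{3}$
$D = -3280$ ($D = 5 - 3285 = -3280$)
$C = \frac{1094}{42917}$ ($C = \frac{- \frac{760}{3} + 13 \left(-86\right) + \frac{\left(-86\right)^{2}}{3}}{42917} = \left(- \frac{760}{3} - 1118 + \frac{1}{3} \cdot 7396\right) \frac{1}{42917} = \left(- \frac{760}{3} - 1118 + \frac{7396}{3}\right) \frac{1}{42917} = 1094 \cdot \frac{1}{42917} = \frac{1094}{42917} \approx 0.025491$)
$T = - \frac{422306562}{42917}$ ($T = - 3 \left(\frac{1094}{42917} - -3280\right) = - 3 \left(\frac{1094}{42917} + 3280\right) = \left(-3\right) \frac{140768854}{42917} = - \frac{422306562}{42917} \approx -9840.1$)
$- T = \left(-1\right) \left(- \frac{422306562}{42917}\right) = \frac{422306562}{42917}$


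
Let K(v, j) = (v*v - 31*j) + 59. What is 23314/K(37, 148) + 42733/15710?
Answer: -11561333/2482180 ≈ -4.6577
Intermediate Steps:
K(v, j) = 59 + v**2 - 31*j (K(v, j) = (v**2 - 31*j) + 59 = 59 + v**2 - 31*j)
23314/K(37, 148) + 42733/15710 = 23314/(59 + 37**2 - 31*148) + 42733/15710 = 23314/(59 + 1369 - 4588) + 42733*(1/15710) = 23314/(-3160) + 42733/15710 = 23314*(-1/3160) + 42733/15710 = -11657/1580 + 42733/15710 = -11561333/2482180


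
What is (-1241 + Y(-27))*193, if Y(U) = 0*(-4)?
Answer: -239513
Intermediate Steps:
Y(U) = 0
(-1241 + Y(-27))*193 = (-1241 + 0)*193 = -1241*193 = -239513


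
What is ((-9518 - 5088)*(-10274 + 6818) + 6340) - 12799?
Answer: 50471877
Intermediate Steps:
((-9518 - 5088)*(-10274 + 6818) + 6340) - 12799 = (-14606*(-3456) + 6340) - 12799 = (50478336 + 6340) - 12799 = 50484676 - 12799 = 50471877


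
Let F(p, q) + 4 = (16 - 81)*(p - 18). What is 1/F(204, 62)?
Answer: -1/12094 ≈ -8.2686e-5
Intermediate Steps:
F(p, q) = 1166 - 65*p (F(p, q) = -4 + (16 - 81)*(p - 18) = -4 - 65*(-18 + p) = -4 + (1170 - 65*p) = 1166 - 65*p)
1/F(204, 62) = 1/(1166 - 65*204) = 1/(1166 - 13260) = 1/(-12094) = -1/12094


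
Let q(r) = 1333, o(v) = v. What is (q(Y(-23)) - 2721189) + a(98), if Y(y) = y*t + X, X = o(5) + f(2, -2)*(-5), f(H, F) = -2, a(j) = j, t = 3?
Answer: -2719758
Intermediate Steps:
X = 15 (X = 5 - 2*(-5) = 5 + 10 = 15)
Y(y) = 15 + 3*y (Y(y) = y*3 + 15 = 3*y + 15 = 15 + 3*y)
(q(Y(-23)) - 2721189) + a(98) = (1333 - 2721189) + 98 = -2719856 + 98 = -2719758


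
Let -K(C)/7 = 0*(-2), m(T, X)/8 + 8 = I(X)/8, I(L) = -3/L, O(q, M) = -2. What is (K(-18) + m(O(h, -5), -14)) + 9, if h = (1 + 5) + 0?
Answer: -767/14 ≈ -54.786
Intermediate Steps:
h = 6 (h = 6 + 0 = 6)
m(T, X) = -64 - 3/X (m(T, X) = -64 + 8*(-3/X/8) = -64 + 8*(-3/X*(⅛)) = -64 + 8*(-3/(8*X)) = -64 - 3/X)
K(C) = 0 (K(C) = -0*(-2) = -7*0 = 0)
(K(-18) + m(O(h, -5), -14)) + 9 = (0 + (-64 - 3/(-14))) + 9 = (0 + (-64 - 3*(-1/14))) + 9 = (0 + (-64 + 3/14)) + 9 = (0 - 893/14) + 9 = -893/14 + 9 = -767/14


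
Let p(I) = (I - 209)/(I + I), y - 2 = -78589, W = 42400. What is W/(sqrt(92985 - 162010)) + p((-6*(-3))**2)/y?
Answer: -115/50924376 - 8480*I*sqrt(2761)/2761 ≈ -2.2582e-6 - 161.38*I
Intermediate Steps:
y = -78587 (y = 2 - 78589 = -78587)
p(I) = (-209 + I)/(2*I) (p(I) = (-209 + I)/((2*I)) = (-209 + I)*(1/(2*I)) = (-209 + I)/(2*I))
W/(sqrt(92985 - 162010)) + p((-6*(-3))**2)/y = 42400/(sqrt(92985 - 162010)) + ((-209 + (-6*(-3))**2)/(2*((-6*(-3))**2)))/(-78587) = 42400/(sqrt(-69025)) + ((-209 + 18**2)/(2*(18**2)))*(-1/78587) = 42400/((5*I*sqrt(2761))) + ((1/2)*(-209 + 324)/324)*(-1/78587) = 42400*(-I*sqrt(2761)/13805) + ((1/2)*(1/324)*115)*(-1/78587) = -8480*I*sqrt(2761)/2761 + (115/648)*(-1/78587) = -8480*I*sqrt(2761)/2761 - 115/50924376 = -115/50924376 - 8480*I*sqrt(2761)/2761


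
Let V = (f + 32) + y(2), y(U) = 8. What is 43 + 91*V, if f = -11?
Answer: 2682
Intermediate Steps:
V = 29 (V = (-11 + 32) + 8 = 21 + 8 = 29)
43 + 91*V = 43 + 91*29 = 43 + 2639 = 2682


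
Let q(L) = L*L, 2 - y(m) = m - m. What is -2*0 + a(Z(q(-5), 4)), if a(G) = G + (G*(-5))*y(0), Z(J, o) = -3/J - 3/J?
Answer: 54/25 ≈ 2.1600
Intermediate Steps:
y(m) = 2 (y(m) = 2 - (m - m) = 2 - 1*0 = 2 + 0 = 2)
q(L) = L²
Z(J, o) = -6/J
a(G) = -9*G (a(G) = G + (G*(-5))*2 = G - 5*G*2 = G - 10*G = -9*G)
-2*0 + a(Z(q(-5), 4)) = -2*0 - (-54)/((-5)²) = 0 - (-54)/25 = 0 - 9*(-6/25) = 0 + 54/25 = 54/25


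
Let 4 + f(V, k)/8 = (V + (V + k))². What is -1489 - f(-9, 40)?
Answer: -5329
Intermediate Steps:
f(V, k) = -32 + 8*(k + 2*V)² (f(V, k) = -32 + 8*(V + (V + k))² = -32 + 8*(k + 2*V)²)
-1489 - f(-9, 40) = -1489 - (-32 + 8*(40 + 2*(-9))²) = -1489 - (-32 + 8*(40 - 18)²) = -1489 - (-32 + 8*22²) = -1489 - (-32 + 8*484) = -1489 - (-32 + 3872) = -1489 - 1*3840 = -1489 - 3840 = -5329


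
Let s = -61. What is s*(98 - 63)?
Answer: -2135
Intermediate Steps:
s*(98 - 63) = -61*(98 - 63) = -61*35 = -2135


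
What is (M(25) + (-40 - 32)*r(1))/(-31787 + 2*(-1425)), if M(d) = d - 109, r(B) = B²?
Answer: 156/34637 ≈ 0.0045039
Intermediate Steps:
M(d) = -109 + d
(M(25) + (-40 - 32)*r(1))/(-31787 + 2*(-1425)) = ((-109 + 25) + (-40 - 32)*1²)/(-31787 + 2*(-1425)) = (-84 - 72*1)/(-31787 - 2850) = (-84 - 72)/(-34637) = -156*(-1/34637) = 156/34637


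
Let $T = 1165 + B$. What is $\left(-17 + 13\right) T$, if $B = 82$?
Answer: $-4988$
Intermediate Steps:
$T = 1247$ ($T = 1165 + 82 = 1247$)
$\left(-17 + 13\right) T = \left(-17 + 13\right) 1247 = \left(-4\right) 1247 = -4988$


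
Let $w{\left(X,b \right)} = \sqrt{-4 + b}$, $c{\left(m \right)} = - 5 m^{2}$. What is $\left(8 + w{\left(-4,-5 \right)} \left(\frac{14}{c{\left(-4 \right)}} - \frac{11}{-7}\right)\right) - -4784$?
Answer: $4792 + \frac{1173 i}{280} \approx 4792.0 + 4.1893 i$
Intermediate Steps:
$\left(8 + w{\left(-4,-5 \right)} \left(\frac{14}{c{\left(-4 \right)}} - \frac{11}{-7}\right)\right) - -4784 = \left(8 + \sqrt{-4 - 5} \left(\frac{14}{\left(-5\right) \left(-4\right)^{2}} - \frac{11}{-7}\right)\right) - -4784 = \left(8 + \sqrt{-9} \left(\frac{14}{\left(-5\right) 16} - - \frac{11}{7}\right)\right) + 4784 = \left(8 + 3 i \left(\frac{14}{-80} + \frac{11}{7}\right)\right) + 4784 = \left(8 + 3 i \left(14 \left(- \frac{1}{80}\right) + \frac{11}{7}\right)\right) + 4784 = \left(8 + 3 i \left(- \frac{7}{40} + \frac{11}{7}\right)\right) + 4784 = \left(8 + 3 i \frac{391}{280}\right) + 4784 = \left(8 + \frac{1173 i}{280}\right) + 4784 = 4792 + \frac{1173 i}{280}$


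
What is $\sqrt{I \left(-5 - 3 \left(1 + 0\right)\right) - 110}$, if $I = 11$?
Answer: $3 i \sqrt{22} \approx 14.071 i$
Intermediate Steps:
$\sqrt{I \left(-5 - 3 \left(1 + 0\right)\right) - 110} = \sqrt{11 \left(-5 - 3 \left(1 + 0\right)\right) - 110} = \sqrt{11 \left(-5 - 3\right) - 110} = \sqrt{11 \left(-8\right) - 110} = \sqrt{-88 - 110} = \sqrt{-198} = 3 i \sqrt{22}$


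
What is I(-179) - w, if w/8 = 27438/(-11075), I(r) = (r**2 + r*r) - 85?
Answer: 708986279/11075 ≈ 64017.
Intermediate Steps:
I(r) = -85 + 2*r**2 (I(r) = (r**2 + r**2) - 85 = 2*r**2 - 85 = -85 + 2*r**2)
w = -219504/11075 (w = 8*(27438/(-11075)) = 8*(27438*(-1/11075)) = 8*(-27438/11075) = -219504/11075 ≈ -19.820)
I(-179) - w = (-85 + 2*(-179)**2) - 1*(-219504/11075) = (-85 + 2*32041) + 219504/11075 = (-85 + 64082) + 219504/11075 = 63997 + 219504/11075 = 708986279/11075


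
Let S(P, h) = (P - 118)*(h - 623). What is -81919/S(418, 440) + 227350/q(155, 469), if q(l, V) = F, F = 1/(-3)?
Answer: -37444463081/54900 ≈ -6.8205e+5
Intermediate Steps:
F = -⅓ ≈ -0.33333
q(l, V) = -⅓
S(P, h) = (-623 + h)*(-118 + P) (S(P, h) = (-118 + P)*(-623 + h) = (-623 + h)*(-118 + P))
-81919/S(418, 440) + 227350/q(155, 469) = -81919/(73514 - 623*418 - 118*440 + 418*440) + 227350/(-⅓) = -81919/(73514 - 260414 - 51920 + 183920) + 227350*(-3) = -81919/(-54900) - 682050 = -81919*(-1/54900) - 682050 = 81919/54900 - 682050 = -37444463081/54900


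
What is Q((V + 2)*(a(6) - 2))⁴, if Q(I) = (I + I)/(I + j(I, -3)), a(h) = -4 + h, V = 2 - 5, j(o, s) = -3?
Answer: 0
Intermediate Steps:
V = -3
Q(I) = 2*I/(-3 + I) (Q(I) = (I + I)/(I - 3) = (2*I)/(-3 + I) = 2*I/(-3 + I))
Q((V + 2)*(a(6) - 2))⁴ = (2*((-3 + 2)*((-4 + 6) - 2))/(-3 + (-3 + 2)*((-4 + 6) - 2)))⁴ = (2*(-(2 - 2))/(-3 - (2 - 2)))⁴ = (2*(-1*0)/(-3 - 1*0))⁴ = (2*0/(-3 + 0))⁴ = (2*0/(-3))⁴ = (2*0*(-⅓))⁴ = 0⁴ = 0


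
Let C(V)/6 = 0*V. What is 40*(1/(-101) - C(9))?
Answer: -40/101 ≈ -0.39604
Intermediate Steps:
C(V) = 0 (C(V) = 6*(0*V) = 6*0 = 0)
40*(1/(-101) - C(9)) = 40*(1/(-101) - 1*0) = 40*(-1/101 + 0) = 40*(-1/101) = -40/101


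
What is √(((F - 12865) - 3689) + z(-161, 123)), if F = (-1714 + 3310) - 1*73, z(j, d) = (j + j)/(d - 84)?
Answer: I*√22874709/39 ≈ 122.63*I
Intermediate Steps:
z(j, d) = 2*j/(-84 + d) (z(j, d) = (2*j)/(-84 + d) = 2*j/(-84 + d))
F = 1523 (F = 1596 - 73 = 1523)
√(((F - 12865) - 3689) + z(-161, 123)) = √(((1523 - 12865) - 3689) + 2*(-161)/(-84 + 123)) = √((-11342 - 3689) + 2*(-161)/39) = √(-15031 + 2*(-161)*(1/39)) = √(-15031 - 322/39) = √(-586531/39) = I*√22874709/39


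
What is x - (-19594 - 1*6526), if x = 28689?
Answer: 54809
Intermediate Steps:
x - (-19594 - 1*6526) = 28689 - (-19594 - 1*6526) = 28689 - (-19594 - 6526) = 28689 - 1*(-26120) = 28689 + 26120 = 54809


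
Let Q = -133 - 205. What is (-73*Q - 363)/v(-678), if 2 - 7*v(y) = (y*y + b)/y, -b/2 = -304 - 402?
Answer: 57690003/231226 ≈ 249.50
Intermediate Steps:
b = 1412 (b = -2*(-304 - 402) = -2*(-706) = 1412)
Q = -338
v(y) = 2/7 - (1412 + y²)/(7*y) (v(y) = 2/7 - (y*y + 1412)/(7*y) = 2/7 - (y² + 1412)/(7*y) = 2/7 - (1412 + y²)/(7*y))
(-73*Q - 363)/v(-678) = (-73*(-338) - 363)/(((⅐)*(-1412 - 1*(-678)*(-2 - 678))/(-678))) = (24674 - 363)/(((⅐)*(-1/678)*(-1412 - 1*(-678)*(-680)))) = 24311/(((⅐)*(-1/678)*(-1412 - 461040))) = 24311/(((⅐)*(-1/678)*(-462452))) = 24311/(231226/2373) = 24311*(2373/231226) = 57690003/231226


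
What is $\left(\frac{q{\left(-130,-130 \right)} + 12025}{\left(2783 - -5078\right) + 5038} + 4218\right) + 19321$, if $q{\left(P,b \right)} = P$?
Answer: $\frac{303641456}{12899} \approx 23540.0$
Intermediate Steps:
$\left(\frac{q{\left(-130,-130 \right)} + 12025}{\left(2783 - -5078\right) + 5038} + 4218\right) + 19321 = \left(\frac{-130 + 12025}{\left(2783 - -5078\right) + 5038} + 4218\right) + 19321 = \left(\frac{11895}{\left(2783 + 5078\right) + 5038} + 4218\right) + 19321 = \left(\frac{11895}{7861 + 5038} + 4218\right) + 19321 = \left(\frac{11895}{12899} + 4218\right) + 19321 = \frac{54419877}{12899} + 19321 = \frac{303641456}{12899}$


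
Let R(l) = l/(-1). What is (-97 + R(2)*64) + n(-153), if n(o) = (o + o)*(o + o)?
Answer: 93411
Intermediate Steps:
R(l) = -l (R(l) = l*(-1) = -l)
n(o) = 4*o**2 (n(o) = (2*o)*(2*o) = 4*o**2)
(-97 + R(2)*64) + n(-153) = (-97 - 1*2*64) + 4*(-153)**2 = (-97 - 2*64) + 4*23409 = (-97 - 128) + 93636 = -225 + 93636 = 93411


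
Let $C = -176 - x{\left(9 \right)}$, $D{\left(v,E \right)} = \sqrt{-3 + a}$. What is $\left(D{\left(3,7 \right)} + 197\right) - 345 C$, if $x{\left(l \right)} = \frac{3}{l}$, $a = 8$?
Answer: $61032 + \sqrt{5} \approx 61034.0$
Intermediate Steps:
$D{\left(v,E \right)} = \sqrt{5}$ ($D{\left(v,E \right)} = \sqrt{-3 + 8} = \sqrt{5}$)
$C = - \frac{529}{3}$ ($C = -176 - \frac{3}{9} = -176 - 3 \cdot \frac{1}{9} = -176 - \frac{1}{3} = - \frac{529}{3} \approx -176.33$)
$\left(D{\left(3,7 \right)} + 197\right) - 345 C = \left(\sqrt{5} + 197\right) - -60835 = \left(197 + \sqrt{5}\right) + 60835 = 61032 + \sqrt{5}$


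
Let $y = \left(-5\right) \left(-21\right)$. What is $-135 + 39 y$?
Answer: $3960$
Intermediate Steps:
$y = 105$
$-135 + 39 y = -135 + 39 \cdot 105 = -135 + 4095 = 3960$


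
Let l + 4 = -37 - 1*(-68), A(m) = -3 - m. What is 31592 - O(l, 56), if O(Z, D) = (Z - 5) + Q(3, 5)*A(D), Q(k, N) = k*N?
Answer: 32455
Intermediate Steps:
Q(k, N) = N*k
l = 27 (l = -4 + (-37 - 1*(-68)) = -4 + (-37 + 68) = -4 + 31 = 27)
O(Z, D) = -50 + Z - 15*D (O(Z, D) = (Z - 5) + (5*3)*(-3 - D) = (-5 + Z) + 15*(-3 - D) = (-5 + Z) + (-45 - 15*D) = -50 + Z - 15*D)
31592 - O(l, 56) = 31592 - (-50 + 27 - 15*56) = 31592 - (-50 + 27 - 840) = 31592 - 1*(-863) = 31592 + 863 = 32455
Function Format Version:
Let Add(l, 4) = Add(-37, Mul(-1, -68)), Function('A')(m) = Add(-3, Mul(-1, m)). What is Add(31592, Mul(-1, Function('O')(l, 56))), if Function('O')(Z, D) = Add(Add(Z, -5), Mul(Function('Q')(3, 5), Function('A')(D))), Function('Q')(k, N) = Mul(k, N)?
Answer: 32455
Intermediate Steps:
Function('Q')(k, N) = Mul(N, k)
l = 27 (l = Add(-4, Add(-37, Mul(-1, -68))) = Add(-4, Add(-37, 68)) = Add(-4, 31) = 27)
Function('O')(Z, D) = Add(-50, Z, Mul(-15, D)) (Function('O')(Z, D) = Add(Add(Z, -5), Mul(Mul(5, 3), Add(-3, Mul(-1, D)))) = Add(Add(-5, Z), Mul(15, Add(-3, Mul(-1, D)))) = Add(Add(-5, Z), Add(-45, Mul(-15, D))) = Add(-50, Z, Mul(-15, D)))
Add(31592, Mul(-1, Function('O')(l, 56))) = Add(31592, Mul(-1, Add(-50, 27, Mul(-15, 56)))) = Add(31592, Mul(-1, Add(-50, 27, -840))) = Add(31592, Mul(-1, -863)) = Add(31592, 863) = 32455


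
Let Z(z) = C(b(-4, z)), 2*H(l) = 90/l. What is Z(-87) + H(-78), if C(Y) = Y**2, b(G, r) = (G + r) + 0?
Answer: 215291/26 ≈ 8280.4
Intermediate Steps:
b(G, r) = G + r
H(l) = 45/l (H(l) = (90/l)/2 = 45/l)
Z(z) = (-4 + z)**2
Z(-87) + H(-78) = (-4 - 87)**2 + 45/(-78) = (-91)**2 + 45*(-1/78) = 8281 - 15/26 = 215291/26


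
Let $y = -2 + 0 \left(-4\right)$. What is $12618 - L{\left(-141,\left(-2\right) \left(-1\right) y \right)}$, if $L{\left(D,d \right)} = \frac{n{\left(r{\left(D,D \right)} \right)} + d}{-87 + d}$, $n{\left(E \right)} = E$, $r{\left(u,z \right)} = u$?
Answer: $\frac{1148093}{91} \approx 12616.0$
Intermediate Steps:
$y = -2$ ($y = -2 + 0 = -2$)
$L{\left(D,d \right)} = \frac{D + d}{-87 + d}$
$12618 - L{\left(-141,\left(-2\right) \left(-1\right) y \right)} = 12618 - \frac{-141 + \left(-2\right) \left(-1\right) \left(-2\right)}{-87 + \left(-2\right) \left(-1\right) \left(-2\right)} = 12618 - \frac{-141 + 2 \left(-2\right)}{-87 + 2 \left(-2\right)} = 12618 - \frac{-141 - 4}{-87 - 4} = 12618 - \frac{1}{-91} \left(-145\right) = 12618 - \left(- \frac{1}{91}\right) \left(-145\right) = 12618 - \frac{145}{91} = \frac{1148093}{91}$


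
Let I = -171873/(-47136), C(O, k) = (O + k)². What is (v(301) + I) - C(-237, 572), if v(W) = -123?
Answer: -1765154485/15712 ≈ -1.1234e+5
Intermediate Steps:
I = 57291/15712 (I = -171873*(-1/47136) = 57291/15712 ≈ 3.6463)
(v(301) + I) - C(-237, 572) = (-123 + 57291/15712) - (-237 + 572)² = -1875285/15712 - 1*335² = -1875285/15712 - 1*112225 = -1875285/15712 - 112225 = -1765154485/15712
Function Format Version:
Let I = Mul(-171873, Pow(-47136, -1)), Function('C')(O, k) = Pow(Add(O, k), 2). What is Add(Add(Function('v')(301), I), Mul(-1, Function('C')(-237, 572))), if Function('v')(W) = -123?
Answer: Rational(-1765154485, 15712) ≈ -1.1234e+5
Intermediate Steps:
I = Rational(57291, 15712) (I = Mul(-171873, Rational(-1, 47136)) = Rational(57291, 15712) ≈ 3.6463)
Add(Add(Function('v')(301), I), Mul(-1, Function('C')(-237, 572))) = Add(Add(-123, Rational(57291, 15712)), Mul(-1, Pow(Add(-237, 572), 2))) = Add(Rational(-1875285, 15712), Mul(-1, Pow(335, 2))) = Add(Rational(-1875285, 15712), Mul(-1, 112225)) = Add(Rational(-1875285, 15712), -112225) = Rational(-1765154485, 15712)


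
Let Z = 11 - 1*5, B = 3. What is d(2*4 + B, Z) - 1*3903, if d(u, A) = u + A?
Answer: -3886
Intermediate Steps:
Z = 6 (Z = 11 - 5 = 6)
d(u, A) = A + u
d(2*4 + B, Z) - 1*3903 = (6 + (2*4 + 3)) - 1*3903 = (6 + (8 + 3)) - 3903 = (6 + 11) - 3903 = 17 - 3903 = -3886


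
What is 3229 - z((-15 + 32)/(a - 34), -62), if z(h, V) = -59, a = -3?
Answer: 3288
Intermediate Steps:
3229 - z((-15 + 32)/(a - 34), -62) = 3229 - 1*(-59) = 3229 + 59 = 3288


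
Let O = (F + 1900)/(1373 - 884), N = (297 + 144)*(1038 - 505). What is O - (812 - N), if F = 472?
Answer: 114546221/489 ≈ 2.3425e+5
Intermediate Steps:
N = 235053 (N = 441*533 = 235053)
O = 2372/489 (O = (472 + 1900)/(1373 - 884) = 2372/489 ≈ 4.8507)
O - (812 - N) = 2372/489 - (812 - 1*235053) = 2372/489 - (812 - 235053) = 2372/489 - 1*(-234241) = 2372/489 + 234241 = 114546221/489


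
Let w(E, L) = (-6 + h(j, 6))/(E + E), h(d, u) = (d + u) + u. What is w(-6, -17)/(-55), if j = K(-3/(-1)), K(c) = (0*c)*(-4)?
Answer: 1/110 ≈ 0.0090909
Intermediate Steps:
K(c) = 0 (K(c) = 0*(-4) = 0)
j = 0
h(d, u) = d + 2*u
w(E, L) = 3/E (w(E, L) = (-6 + (0 + 2*6))/(E + E) = (-6 + (0 + 12))/((2*E)) = (-6 + 12)*(1/(2*E)) = 6*(1/(2*E)) = 3/E)
w(-6, -17)/(-55) = (3/(-6))/(-55) = -3*(-1)/(55*6) = -1/55*(-½) = 1/110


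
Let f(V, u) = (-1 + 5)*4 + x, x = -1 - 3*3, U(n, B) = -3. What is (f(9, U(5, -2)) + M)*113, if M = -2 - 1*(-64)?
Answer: 7684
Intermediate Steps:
x = -10 (x = -1 - 9 = -10)
f(V, u) = 6 (f(V, u) = (-1 + 5)*4 - 10 = 4*4 - 10 = 16 - 10 = 6)
M = 62 (M = -2 + 64 = 62)
(f(9, U(5, -2)) + M)*113 = (6 + 62)*113 = 68*113 = 7684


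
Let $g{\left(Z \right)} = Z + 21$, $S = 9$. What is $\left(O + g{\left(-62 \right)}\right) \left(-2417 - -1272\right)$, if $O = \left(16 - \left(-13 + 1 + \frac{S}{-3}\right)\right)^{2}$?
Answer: $-1053400$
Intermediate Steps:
$g{\left(Z \right)} = 21 + Z$
$O = 961$ ($O = \left(16 - \left(-13 + 1 - 3\right)\right)^{2} = \left(16 + \left(13 - \left(1 - 3\right)\right)\right)^{2} = \left(16 + \left(13 - -2\right)\right)^{2} = \left(16 + \left(13 + 2\right)\right)^{2} = \left(16 + 15\right)^{2} = 31^{2} = 961$)
$\left(O + g{\left(-62 \right)}\right) \left(-2417 - -1272\right) = \left(961 + \left(21 - 62\right)\right) \left(-2417 - -1272\right) = \left(961 - 41\right) \left(-2417 + 1272\right) = 920 \left(-1145\right) = -1053400$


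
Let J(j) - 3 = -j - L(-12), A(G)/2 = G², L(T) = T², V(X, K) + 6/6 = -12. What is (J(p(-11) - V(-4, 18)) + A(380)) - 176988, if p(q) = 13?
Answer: 111645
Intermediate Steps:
V(X, K) = -13 (V(X, K) = -1 - 12 = -13)
A(G) = 2*G²
J(j) = -141 - j (J(j) = 3 + (-j - 1*(-12)²) = 3 + (-j - 1*144) = 3 + (-j - 144) = 3 + (-144 - j) = -141 - j)
(J(p(-11) - V(-4, 18)) + A(380)) - 176988 = ((-141 - (13 - 1*(-13))) + 2*380²) - 176988 = ((-141 - (13 + 13)) + 2*144400) - 176988 = ((-141 - 1*26) + 288800) - 176988 = ((-141 - 26) + 288800) - 176988 = (-167 + 288800) - 176988 = 288633 - 176988 = 111645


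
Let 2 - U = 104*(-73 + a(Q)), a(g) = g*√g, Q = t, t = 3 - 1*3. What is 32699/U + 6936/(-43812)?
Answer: 114994717/27725694 ≈ 4.1476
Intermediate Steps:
t = 0 (t = 3 - 3 = 0)
Q = 0
a(g) = g^(3/2)
U = 7594 (U = 2 - 104*(-73 + 0^(3/2)) = 2 - 104*(-73 + 0) = 2 - 104*(-73) = 2 - 1*(-7592) = 2 + 7592 = 7594)
32699/U + 6936/(-43812) = 32699/7594 + 6936/(-43812) = 32699*(1/7594) + 6936*(-1/43812) = 32699/7594 - 578/3651 = 114994717/27725694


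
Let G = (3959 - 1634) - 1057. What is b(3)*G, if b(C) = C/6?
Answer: 634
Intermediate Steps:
b(C) = C/6 (b(C) = C*(⅙) = C/6)
G = 1268 (G = 2325 - 1057 = 1268)
b(3)*G = ((⅙)*3)*1268 = (½)*1268 = 634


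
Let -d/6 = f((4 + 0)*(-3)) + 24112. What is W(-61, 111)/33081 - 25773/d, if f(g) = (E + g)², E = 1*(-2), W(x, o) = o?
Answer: 96531749/536088632 ≈ 0.18007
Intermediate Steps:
E = -2
f(g) = (-2 + g)²
d = -145848 (d = -6*((-2 + (4 + 0)*(-3))² + 24112) = -6*((-2 + 4*(-3))² + 24112) = -6*((-2 - 12)² + 24112) = -6*((-14)² + 24112) = -6*(196 + 24112) = -6*24308 = -145848)
W(-61, 111)/33081 - 25773/d = 111/33081 - 25773/(-145848) = 111*(1/33081) - 25773*(-1/145848) = 37/11027 + 8591/48616 = 96531749/536088632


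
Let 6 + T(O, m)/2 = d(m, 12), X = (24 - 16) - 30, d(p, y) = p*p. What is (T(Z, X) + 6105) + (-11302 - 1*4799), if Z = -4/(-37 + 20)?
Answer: -9040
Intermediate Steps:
d(p, y) = p**2
X = -22 (X = 8 - 30 = -22)
Z = 4/17 (Z = -4/(-17) = -4*(-1/17) = 4/17 ≈ 0.23529)
T(O, m) = -12 + 2*m**2
(T(Z, X) + 6105) + (-11302 - 1*4799) = ((-12 + 2*(-22)**2) + 6105) + (-11302 - 1*4799) = ((-12 + 2*484) + 6105) + (-11302 - 4799) = ((-12 + 968) + 6105) - 16101 = (956 + 6105) - 16101 = 7061 - 16101 = -9040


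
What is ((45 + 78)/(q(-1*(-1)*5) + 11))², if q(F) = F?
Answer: 15129/256 ≈ 59.098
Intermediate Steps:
((45 + 78)/(q(-1*(-1)*5) + 11))² = ((45 + 78)/(-1*(-1)*5 + 11))² = (123/(1*5 + 11))² = (123/(5 + 11))² = (123/16)² = 15129/256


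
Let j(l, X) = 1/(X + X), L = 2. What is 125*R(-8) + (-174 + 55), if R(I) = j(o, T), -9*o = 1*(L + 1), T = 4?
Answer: -827/8 ≈ -103.38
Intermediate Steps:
o = -⅓ (o = -(2 + 1)/9 = -3/9 = -⅑*3 = -⅓ ≈ -0.33333)
j(l, X) = 1/(2*X)
R(I) = ⅛ (R(I) = (½)/4 = (½)*(¼) = ⅛)
125*R(-8) + (-174 + 55) = 125*(⅛) + (-174 + 55) = 125/8 - 119 = -827/8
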